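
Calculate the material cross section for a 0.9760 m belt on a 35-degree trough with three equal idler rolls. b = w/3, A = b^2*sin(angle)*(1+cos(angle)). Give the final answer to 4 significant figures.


b = 0.9760/3 = 0.325333 m
A = 0.325333^2 * sin(35 deg) * (1 + cos(35 deg))
A = 0.1104 m^2


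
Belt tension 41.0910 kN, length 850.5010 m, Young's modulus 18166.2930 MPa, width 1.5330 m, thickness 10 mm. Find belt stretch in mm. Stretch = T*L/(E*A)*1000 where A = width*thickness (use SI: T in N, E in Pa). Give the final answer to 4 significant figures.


A = 1.5330 * 0.01 = 0.01533 m^2
Stretch = 41.0910*1000 * 850.5010 / (18166.2930e6 * 0.01533) * 1000
Stretch = 125.5 mm


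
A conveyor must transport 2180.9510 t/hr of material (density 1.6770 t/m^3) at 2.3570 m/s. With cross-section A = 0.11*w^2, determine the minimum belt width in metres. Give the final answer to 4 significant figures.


A_req = 2180.9510 / (2.3570 * 1.6770 * 3600) = 0.153268 m^2
w = sqrt(0.153268 / 0.11)
w = 1.180 m


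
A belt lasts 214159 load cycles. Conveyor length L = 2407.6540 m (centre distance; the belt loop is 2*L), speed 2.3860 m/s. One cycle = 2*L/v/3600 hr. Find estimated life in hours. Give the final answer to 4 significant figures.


cycle_time = 2 * 2407.6540 / 2.3860 / 3600 = 0.560597 hr
life = 214159 * 0.560597 = 120100 hours


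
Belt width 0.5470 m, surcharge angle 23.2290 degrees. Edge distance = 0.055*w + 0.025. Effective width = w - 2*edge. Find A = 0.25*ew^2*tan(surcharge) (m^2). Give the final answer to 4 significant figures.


edge = 0.055*0.5470 + 0.025 = 0.055085 m
ew = 0.5470 - 2*0.055085 = 0.43683 m
A = 0.25 * 0.43683^2 * tan(23.2290 deg)
A = 0.02048 m^2


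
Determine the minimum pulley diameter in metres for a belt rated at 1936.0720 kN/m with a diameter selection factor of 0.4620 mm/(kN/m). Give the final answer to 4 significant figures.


D = 1936.0720 * 0.4620 / 1000
D = 0.8945 m


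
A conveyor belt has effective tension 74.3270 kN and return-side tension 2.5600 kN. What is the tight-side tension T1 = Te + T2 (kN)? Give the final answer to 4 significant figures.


T1 = Te + T2 = 74.3270 + 2.5600
T1 = 76.89 kN


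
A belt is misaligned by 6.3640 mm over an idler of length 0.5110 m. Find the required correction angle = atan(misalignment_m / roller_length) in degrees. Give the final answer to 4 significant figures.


misalign_m = 6.3640 / 1000 = 0.006364 m
angle = atan(0.006364 / 0.5110)
angle = 0.7135 deg


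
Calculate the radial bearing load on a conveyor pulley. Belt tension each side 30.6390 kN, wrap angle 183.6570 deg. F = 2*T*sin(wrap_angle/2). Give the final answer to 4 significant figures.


F = 2 * 30.6390 * sin(183.6570/2 deg)
F = 61.25 kN


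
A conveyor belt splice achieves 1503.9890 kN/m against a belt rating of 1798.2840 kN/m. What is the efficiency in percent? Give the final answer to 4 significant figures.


Eff = 1503.9890 / 1798.2840 * 100
Eff = 83.63 %


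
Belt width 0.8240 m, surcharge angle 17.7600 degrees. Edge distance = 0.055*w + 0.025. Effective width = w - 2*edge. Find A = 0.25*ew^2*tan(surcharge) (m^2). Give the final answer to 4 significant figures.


edge = 0.055*0.8240 + 0.025 = 0.07032 m
ew = 0.8240 - 2*0.07032 = 0.68336 m
A = 0.25 * 0.68336^2 * tan(17.7600 deg)
A = 0.03739 m^2


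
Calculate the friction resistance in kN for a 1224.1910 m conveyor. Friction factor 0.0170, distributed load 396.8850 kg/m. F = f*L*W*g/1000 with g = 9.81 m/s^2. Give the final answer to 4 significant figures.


F = 0.0170 * 1224.1910 * 396.8850 * 9.81 / 1000
F = 81.03 kN


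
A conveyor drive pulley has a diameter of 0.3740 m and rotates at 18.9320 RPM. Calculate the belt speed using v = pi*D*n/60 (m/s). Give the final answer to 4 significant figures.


v = pi * 0.3740 * 18.9320 / 60
v = 0.3707 m/s


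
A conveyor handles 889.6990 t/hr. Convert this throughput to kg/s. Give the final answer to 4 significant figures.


m_dot = 889.6990 * 1000 / 3600
m_dot = 247.1 kg/s


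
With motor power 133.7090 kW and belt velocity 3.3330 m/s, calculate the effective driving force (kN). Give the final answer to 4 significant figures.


Te = P / v = 133.7090 / 3.3330
Te = 40.12 kN


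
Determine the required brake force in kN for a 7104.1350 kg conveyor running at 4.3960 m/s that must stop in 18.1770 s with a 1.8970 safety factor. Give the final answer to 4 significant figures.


F = 7104.1350 * 4.3960 / 18.1770 * 1.8970 / 1000
F = 3.259 kN


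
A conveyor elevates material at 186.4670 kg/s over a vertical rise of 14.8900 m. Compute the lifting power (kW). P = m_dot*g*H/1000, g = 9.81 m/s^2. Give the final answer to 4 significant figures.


P = 186.4670 * 9.81 * 14.8900 / 1000
P = 27.24 kW


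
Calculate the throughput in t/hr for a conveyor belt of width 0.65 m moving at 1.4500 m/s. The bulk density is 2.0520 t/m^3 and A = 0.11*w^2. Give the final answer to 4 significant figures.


A = 0.11 * 0.65^2 = 0.046475 m^2
C = 0.046475 * 1.4500 * 2.0520 * 3600
C = 497.8 t/hr


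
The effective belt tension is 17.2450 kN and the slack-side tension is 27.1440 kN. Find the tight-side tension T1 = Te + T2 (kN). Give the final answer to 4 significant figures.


T1 = Te + T2 = 17.2450 + 27.1440
T1 = 44.39 kN


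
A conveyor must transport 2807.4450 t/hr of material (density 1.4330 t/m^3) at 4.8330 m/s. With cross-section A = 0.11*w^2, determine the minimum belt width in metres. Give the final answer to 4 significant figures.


A_req = 2807.4450 / (4.8330 * 1.4330 * 3600) = 0.112602 m^2
w = sqrt(0.112602 / 0.11)
w = 1.012 m


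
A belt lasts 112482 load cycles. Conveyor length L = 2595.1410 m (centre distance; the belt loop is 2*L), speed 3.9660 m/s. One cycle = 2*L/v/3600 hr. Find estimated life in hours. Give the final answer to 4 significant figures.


cycle_time = 2 * 2595.1410 / 3.9660 / 3600 = 0.363526 hr
life = 112482 * 0.363526 = 40890 hours


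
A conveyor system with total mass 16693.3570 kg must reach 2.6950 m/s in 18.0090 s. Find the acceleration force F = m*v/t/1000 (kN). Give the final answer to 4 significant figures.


F = 16693.3570 * 2.6950 / 18.0090 / 1000
F = 2.498 kN


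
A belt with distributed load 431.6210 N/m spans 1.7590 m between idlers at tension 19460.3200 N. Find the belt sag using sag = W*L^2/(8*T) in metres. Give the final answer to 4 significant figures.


sag = 431.6210 * 1.7590^2 / (8 * 19460.3200)
sag = 0.008578 m


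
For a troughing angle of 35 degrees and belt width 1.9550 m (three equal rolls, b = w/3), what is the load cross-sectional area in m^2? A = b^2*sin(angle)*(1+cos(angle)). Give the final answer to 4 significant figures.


b = 1.9550/3 = 0.651667 m
A = 0.651667^2 * sin(35 deg) * (1 + cos(35 deg))
A = 0.4431 m^2


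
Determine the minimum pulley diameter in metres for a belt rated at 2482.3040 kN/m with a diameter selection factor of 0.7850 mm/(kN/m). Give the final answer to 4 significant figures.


D = 2482.3040 * 0.7850 / 1000
D = 1.949 m


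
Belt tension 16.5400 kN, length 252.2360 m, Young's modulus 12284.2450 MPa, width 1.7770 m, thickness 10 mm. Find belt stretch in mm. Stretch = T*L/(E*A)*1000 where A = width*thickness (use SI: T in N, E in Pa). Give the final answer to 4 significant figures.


A = 1.7770 * 0.01 = 0.01777 m^2
Stretch = 16.5400*1000 * 252.2360 / (12284.2450e6 * 0.01777) * 1000
Stretch = 19.11 mm


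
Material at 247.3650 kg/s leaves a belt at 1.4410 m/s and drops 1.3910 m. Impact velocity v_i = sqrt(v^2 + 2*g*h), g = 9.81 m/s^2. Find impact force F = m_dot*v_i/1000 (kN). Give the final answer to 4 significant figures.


v_i = sqrt(1.4410^2 + 2*9.81*1.3910) = 5.41922 m/s
F = 247.3650 * 5.41922 / 1000
F = 1.341 kN


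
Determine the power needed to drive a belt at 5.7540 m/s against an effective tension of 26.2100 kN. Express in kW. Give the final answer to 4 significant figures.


P = Te * v = 26.2100 * 5.7540
P = 150.8 kW


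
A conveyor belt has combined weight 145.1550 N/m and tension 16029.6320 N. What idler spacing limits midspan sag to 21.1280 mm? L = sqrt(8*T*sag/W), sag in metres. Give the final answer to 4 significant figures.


sag = 21.1280/1000 = 0.021128 m
L = sqrt(8 * 16029.6320 * 0.021128 / 145.1550)
L = 4.320 m


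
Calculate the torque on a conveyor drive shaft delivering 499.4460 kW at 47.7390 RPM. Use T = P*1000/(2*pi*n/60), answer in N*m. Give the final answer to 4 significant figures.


omega = 2*pi*47.7390/60 = 4.99922 rad/s
T = 499.4460*1000 / 4.99922
T = 99900 N*m


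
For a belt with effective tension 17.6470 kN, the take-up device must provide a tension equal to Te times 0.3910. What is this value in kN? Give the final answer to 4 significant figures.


T_tu = 17.6470 * 0.3910
T_tu = 6.900 kN


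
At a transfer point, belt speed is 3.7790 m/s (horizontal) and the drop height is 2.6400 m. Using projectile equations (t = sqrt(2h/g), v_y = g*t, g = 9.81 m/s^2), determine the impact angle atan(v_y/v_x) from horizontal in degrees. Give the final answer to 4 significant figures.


t = sqrt(2*2.6400/9.81) = 0.733639 s
v_y = 9.81 * 0.733639 = 7.197 m/s
angle = atan(7.197 / 3.7790) = 62.30 deg


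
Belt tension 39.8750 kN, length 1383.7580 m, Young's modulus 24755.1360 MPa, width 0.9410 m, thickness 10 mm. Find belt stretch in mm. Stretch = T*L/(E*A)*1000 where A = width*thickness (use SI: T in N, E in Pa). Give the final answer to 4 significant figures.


A = 0.9410 * 0.01 = 0.00941 m^2
Stretch = 39.8750*1000 * 1383.7580 / (24755.1360e6 * 0.00941) * 1000
Stretch = 236.9 mm


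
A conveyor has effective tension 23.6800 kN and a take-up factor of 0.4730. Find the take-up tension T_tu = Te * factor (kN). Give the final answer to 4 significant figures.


T_tu = 23.6800 * 0.4730
T_tu = 11.20 kN


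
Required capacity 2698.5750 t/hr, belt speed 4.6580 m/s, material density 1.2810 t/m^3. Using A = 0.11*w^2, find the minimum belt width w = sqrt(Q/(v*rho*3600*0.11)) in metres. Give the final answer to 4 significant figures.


A_req = 2698.5750 / (4.6580 * 1.2810 * 3600) = 0.125627 m^2
w = sqrt(0.125627 / 0.11)
w = 1.069 m


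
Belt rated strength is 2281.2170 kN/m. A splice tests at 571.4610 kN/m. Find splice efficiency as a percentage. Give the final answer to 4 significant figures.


Eff = 571.4610 / 2281.2170 * 100
Eff = 25.05 %


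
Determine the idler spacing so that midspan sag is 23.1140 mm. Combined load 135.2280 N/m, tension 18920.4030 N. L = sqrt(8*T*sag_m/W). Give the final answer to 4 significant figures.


sag = 23.1140/1000 = 0.023114 m
L = sqrt(8 * 18920.4030 * 0.023114 / 135.2280)
L = 5.086 m


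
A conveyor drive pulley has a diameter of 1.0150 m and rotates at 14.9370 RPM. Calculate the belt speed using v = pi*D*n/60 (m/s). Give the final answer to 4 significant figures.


v = pi * 1.0150 * 14.9370 / 60
v = 0.7938 m/s


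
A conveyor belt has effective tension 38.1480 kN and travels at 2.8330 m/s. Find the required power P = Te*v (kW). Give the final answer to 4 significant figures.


P = Te * v = 38.1480 * 2.8330
P = 108.1 kW


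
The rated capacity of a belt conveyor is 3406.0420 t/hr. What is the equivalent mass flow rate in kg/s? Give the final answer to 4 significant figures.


m_dot = 3406.0420 * 1000 / 3600
m_dot = 946.1 kg/s


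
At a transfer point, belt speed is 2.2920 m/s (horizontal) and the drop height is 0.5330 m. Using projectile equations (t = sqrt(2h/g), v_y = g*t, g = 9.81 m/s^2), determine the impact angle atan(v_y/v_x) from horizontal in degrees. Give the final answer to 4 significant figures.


t = sqrt(2*0.5330/9.81) = 0.329643 s
v_y = 9.81 * 0.329643 = 3.2338 m/s
angle = atan(3.2338 / 2.2920) = 54.67 deg


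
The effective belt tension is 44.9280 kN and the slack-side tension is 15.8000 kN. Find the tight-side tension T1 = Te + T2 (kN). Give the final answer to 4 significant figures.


T1 = Te + T2 = 44.9280 + 15.8000
T1 = 60.73 kN


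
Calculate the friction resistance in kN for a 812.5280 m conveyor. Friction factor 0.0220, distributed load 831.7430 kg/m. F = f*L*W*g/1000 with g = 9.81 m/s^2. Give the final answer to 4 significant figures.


F = 0.0220 * 812.5280 * 831.7430 * 9.81 / 1000
F = 145.9 kN


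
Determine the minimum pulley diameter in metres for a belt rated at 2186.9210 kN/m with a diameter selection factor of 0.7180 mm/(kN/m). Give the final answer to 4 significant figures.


D = 2186.9210 * 0.7180 / 1000
D = 1.570 m


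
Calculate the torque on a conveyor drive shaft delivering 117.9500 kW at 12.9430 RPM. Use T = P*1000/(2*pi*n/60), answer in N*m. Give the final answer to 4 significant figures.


omega = 2*pi*12.9430/60 = 1.35539 rad/s
T = 117.9500*1000 / 1.35539
T = 87020 N*m


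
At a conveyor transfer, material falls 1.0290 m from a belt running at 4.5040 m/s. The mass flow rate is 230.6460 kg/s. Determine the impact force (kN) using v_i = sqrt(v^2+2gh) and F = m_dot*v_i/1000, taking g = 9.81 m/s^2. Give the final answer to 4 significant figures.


v_i = sqrt(4.5040^2 + 2*9.81*1.0290) = 6.362 m/s
F = 230.6460 * 6.362 / 1000
F = 1.467 kN


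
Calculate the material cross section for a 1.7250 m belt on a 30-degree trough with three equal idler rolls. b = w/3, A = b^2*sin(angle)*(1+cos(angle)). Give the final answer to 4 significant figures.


b = 1.7250/3 = 0.575 m
A = 0.575^2 * sin(30 deg) * (1 + cos(30 deg))
A = 0.3085 m^2


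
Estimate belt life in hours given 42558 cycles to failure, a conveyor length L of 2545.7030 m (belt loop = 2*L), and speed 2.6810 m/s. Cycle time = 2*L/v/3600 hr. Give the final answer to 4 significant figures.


cycle_time = 2 * 2545.7030 / 2.6810 / 3600 = 0.527519 hr
life = 42558 * 0.527519 = 22450 hours


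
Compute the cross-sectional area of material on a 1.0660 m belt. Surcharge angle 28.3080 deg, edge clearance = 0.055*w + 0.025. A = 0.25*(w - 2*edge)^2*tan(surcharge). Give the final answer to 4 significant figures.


edge = 0.055*1.0660 + 0.025 = 0.08363 m
ew = 1.0660 - 2*0.08363 = 0.89874 m
A = 0.25 * 0.89874^2 * tan(28.3080 deg)
A = 0.1088 m^2


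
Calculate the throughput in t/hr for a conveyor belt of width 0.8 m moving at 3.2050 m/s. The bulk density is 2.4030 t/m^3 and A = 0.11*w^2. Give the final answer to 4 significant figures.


A = 0.11 * 0.8^2 = 0.0704 m^2
C = 0.0704 * 3.2050 * 2.4030 * 3600
C = 1952 t/hr


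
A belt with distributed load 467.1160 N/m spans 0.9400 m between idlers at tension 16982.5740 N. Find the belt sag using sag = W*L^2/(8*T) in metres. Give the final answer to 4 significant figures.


sag = 467.1160 * 0.9400^2 / (8 * 16982.5740)
sag = 0.003038 m


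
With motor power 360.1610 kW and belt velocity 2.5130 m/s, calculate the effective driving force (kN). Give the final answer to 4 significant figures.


Te = P / v = 360.1610 / 2.5130
Te = 143.3 kN


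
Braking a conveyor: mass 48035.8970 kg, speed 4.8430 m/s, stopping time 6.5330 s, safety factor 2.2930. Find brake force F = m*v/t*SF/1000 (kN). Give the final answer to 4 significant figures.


F = 48035.8970 * 4.8430 / 6.5330 * 2.2930 / 1000
F = 81.65 kN


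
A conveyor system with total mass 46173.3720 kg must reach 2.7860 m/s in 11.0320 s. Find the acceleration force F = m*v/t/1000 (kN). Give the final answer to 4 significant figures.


F = 46173.3720 * 2.7860 / 11.0320 / 1000
F = 11.66 kN


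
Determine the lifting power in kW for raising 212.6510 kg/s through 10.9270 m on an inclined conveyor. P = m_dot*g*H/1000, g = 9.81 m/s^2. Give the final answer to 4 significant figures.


P = 212.6510 * 9.81 * 10.9270 / 1000
P = 22.79 kW


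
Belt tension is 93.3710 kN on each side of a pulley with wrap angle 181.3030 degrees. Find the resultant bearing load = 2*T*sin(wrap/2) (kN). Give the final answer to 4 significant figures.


F = 2 * 93.3710 * sin(181.3030/2 deg)
F = 186.7 kN


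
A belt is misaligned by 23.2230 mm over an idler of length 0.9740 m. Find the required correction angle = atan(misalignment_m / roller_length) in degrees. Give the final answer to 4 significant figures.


misalign_m = 23.2230 / 1000 = 0.023223 m
angle = atan(0.023223 / 0.9740)
angle = 1.366 deg


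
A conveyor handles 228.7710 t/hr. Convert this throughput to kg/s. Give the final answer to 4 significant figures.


m_dot = 228.7710 * 1000 / 3600
m_dot = 63.55 kg/s


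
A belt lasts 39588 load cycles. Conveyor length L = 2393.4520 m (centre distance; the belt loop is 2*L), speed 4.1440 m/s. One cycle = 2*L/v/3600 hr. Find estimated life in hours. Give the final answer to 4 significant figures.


cycle_time = 2 * 2393.4520 / 4.1440 / 3600 = 0.320872 hr
life = 39588 * 0.320872 = 12700 hours


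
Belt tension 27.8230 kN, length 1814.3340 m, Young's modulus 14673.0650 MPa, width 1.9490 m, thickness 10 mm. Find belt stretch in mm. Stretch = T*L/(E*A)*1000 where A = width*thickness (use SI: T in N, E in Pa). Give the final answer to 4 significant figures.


A = 1.9490 * 0.01 = 0.01949 m^2
Stretch = 27.8230*1000 * 1814.3340 / (14673.0650e6 * 0.01949) * 1000
Stretch = 176.5 mm


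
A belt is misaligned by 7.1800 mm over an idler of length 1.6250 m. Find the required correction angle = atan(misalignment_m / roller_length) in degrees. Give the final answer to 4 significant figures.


misalign_m = 7.1800 / 1000 = 0.007180 m
angle = atan(0.007180 / 1.6250)
angle = 0.2532 deg


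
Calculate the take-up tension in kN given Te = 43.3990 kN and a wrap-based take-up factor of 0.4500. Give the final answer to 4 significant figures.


T_tu = 43.3990 * 0.4500
T_tu = 19.53 kN


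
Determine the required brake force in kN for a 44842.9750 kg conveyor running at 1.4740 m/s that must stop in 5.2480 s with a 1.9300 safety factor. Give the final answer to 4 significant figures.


F = 44842.9750 * 1.4740 / 5.2480 * 1.9300 / 1000
F = 24.31 kN


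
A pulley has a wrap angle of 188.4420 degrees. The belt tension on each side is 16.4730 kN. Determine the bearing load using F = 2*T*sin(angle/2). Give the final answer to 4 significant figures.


F = 2 * 16.4730 * sin(188.4420/2 deg)
F = 32.86 kN


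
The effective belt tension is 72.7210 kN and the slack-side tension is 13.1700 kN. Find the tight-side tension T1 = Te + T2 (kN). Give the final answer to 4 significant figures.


T1 = Te + T2 = 72.7210 + 13.1700
T1 = 85.89 kN


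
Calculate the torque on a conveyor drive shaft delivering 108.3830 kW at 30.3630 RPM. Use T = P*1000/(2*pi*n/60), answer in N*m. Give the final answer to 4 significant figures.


omega = 2*pi*30.3630/60 = 3.17961 rad/s
T = 108.3830*1000 / 3.17961
T = 34090 N*m


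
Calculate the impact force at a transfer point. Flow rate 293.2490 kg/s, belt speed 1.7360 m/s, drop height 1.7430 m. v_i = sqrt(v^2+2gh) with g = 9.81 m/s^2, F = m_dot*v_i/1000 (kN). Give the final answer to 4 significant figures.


v_i = sqrt(1.7360^2 + 2*9.81*1.7430) = 6.10011 m/s
F = 293.2490 * 6.10011 / 1000
F = 1.789 kN


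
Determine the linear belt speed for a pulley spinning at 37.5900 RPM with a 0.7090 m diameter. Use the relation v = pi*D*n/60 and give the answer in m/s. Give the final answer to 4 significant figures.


v = pi * 0.7090 * 37.5900 / 60
v = 1.395 m/s


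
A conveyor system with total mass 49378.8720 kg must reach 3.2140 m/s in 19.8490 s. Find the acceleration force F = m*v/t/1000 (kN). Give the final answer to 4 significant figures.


F = 49378.8720 * 3.2140 / 19.8490 / 1000
F = 7.996 kN


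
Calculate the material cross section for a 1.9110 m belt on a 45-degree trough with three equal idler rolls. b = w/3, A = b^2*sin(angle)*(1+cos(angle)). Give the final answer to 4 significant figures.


b = 1.9110/3 = 0.637 m
A = 0.637^2 * sin(45 deg) * (1 + cos(45 deg))
A = 0.4898 m^2


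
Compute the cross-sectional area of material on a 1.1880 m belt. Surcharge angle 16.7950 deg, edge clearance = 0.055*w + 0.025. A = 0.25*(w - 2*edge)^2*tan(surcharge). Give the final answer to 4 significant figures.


edge = 0.055*1.1880 + 0.025 = 0.09034 m
ew = 1.1880 - 2*0.09034 = 1.00732 m
A = 0.25 * 1.00732^2 * tan(16.7950 deg)
A = 0.07656 m^2


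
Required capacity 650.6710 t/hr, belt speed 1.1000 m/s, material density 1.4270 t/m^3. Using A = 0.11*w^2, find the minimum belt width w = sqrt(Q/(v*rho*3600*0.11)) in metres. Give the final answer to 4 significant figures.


A_req = 650.6710 / (1.1000 * 1.4270 * 3600) = 0.115144 m^2
w = sqrt(0.115144 / 0.11)
w = 1.023 m


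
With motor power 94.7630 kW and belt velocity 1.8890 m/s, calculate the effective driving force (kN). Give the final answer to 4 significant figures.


Te = P / v = 94.7630 / 1.8890
Te = 50.17 kN


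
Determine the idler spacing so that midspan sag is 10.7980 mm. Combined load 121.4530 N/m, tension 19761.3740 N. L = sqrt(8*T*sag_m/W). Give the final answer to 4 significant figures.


sag = 10.7980/1000 = 0.010798 m
L = sqrt(8 * 19761.3740 * 0.010798 / 121.4530)
L = 3.749 m


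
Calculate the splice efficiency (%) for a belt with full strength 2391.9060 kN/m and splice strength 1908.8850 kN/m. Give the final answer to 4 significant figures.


Eff = 1908.8850 / 2391.9060 * 100
Eff = 79.81 %


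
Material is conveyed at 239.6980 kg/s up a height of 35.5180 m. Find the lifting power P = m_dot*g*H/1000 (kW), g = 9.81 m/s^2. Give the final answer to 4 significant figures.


P = 239.6980 * 9.81 * 35.5180 / 1000
P = 83.52 kW


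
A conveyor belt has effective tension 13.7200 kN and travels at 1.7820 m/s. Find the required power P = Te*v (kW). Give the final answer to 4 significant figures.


P = Te * v = 13.7200 * 1.7820
P = 24.45 kW


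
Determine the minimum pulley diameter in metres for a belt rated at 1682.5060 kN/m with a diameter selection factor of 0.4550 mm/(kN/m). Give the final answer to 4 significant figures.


D = 1682.5060 * 0.4550 / 1000
D = 0.7655 m


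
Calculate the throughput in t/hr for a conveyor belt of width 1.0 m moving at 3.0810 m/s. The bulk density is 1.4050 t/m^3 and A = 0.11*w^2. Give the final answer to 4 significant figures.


A = 0.11 * 1.0^2 = 0.11 m^2
C = 0.11 * 3.0810 * 1.4050 * 3600
C = 1714 t/hr


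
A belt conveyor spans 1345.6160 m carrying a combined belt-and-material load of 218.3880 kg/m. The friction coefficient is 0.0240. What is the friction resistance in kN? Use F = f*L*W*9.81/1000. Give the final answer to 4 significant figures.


F = 0.0240 * 1345.6160 * 218.3880 * 9.81 / 1000
F = 69.19 kN


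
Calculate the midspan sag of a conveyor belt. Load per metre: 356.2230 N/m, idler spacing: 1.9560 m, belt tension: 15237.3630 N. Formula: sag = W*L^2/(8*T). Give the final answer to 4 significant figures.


sag = 356.2230 * 1.9560^2 / (8 * 15237.3630)
sag = 0.01118 m


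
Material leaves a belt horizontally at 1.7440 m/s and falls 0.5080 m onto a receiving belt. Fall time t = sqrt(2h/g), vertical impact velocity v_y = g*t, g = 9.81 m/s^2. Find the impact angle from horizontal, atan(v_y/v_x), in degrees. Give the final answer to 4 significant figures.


t = sqrt(2*0.5080/9.81) = 0.321819 s
v_y = 9.81 * 0.321819 = 3.15704 m/s
angle = atan(3.15704 / 1.7440) = 61.08 deg


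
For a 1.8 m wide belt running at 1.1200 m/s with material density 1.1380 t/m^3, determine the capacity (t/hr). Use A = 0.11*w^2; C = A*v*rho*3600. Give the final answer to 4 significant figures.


A = 0.11 * 1.8^2 = 0.3564 m^2
C = 0.3564 * 1.1200 * 1.1380 * 3600
C = 1635 t/hr


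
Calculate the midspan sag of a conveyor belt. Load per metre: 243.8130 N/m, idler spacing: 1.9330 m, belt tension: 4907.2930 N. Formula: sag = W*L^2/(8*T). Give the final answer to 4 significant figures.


sag = 243.8130 * 1.9330^2 / (8 * 4907.2930)
sag = 0.02321 m


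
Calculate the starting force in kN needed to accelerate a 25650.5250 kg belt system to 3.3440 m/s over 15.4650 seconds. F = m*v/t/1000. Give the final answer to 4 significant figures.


F = 25650.5250 * 3.3440 / 15.4650 / 1000
F = 5.546 kN


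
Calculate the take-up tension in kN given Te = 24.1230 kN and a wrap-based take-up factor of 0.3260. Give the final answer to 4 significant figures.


T_tu = 24.1230 * 0.3260
T_tu = 7.864 kN


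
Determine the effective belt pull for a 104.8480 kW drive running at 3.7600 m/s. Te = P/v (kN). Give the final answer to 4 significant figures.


Te = P / v = 104.8480 / 3.7600
Te = 27.89 kN


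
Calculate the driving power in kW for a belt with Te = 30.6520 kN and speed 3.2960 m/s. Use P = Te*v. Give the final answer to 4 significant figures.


P = Te * v = 30.6520 * 3.2960
P = 101.0 kW


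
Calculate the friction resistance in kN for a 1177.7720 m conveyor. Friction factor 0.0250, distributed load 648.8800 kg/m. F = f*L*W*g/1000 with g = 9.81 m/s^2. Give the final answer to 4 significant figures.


F = 0.0250 * 1177.7720 * 648.8800 * 9.81 / 1000
F = 187.4 kN


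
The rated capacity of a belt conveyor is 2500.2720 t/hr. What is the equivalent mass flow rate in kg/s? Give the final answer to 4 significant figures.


m_dot = 2500.2720 * 1000 / 3600
m_dot = 694.5 kg/s


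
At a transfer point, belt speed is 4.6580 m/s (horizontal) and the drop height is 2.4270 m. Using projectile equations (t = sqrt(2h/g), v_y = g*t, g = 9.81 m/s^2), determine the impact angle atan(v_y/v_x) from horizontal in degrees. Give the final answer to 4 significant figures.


t = sqrt(2*2.4270/9.81) = 0.703421 s
v_y = 9.81 * 0.703421 = 6.90056 m/s
angle = atan(6.90056 / 4.6580) = 55.98 deg


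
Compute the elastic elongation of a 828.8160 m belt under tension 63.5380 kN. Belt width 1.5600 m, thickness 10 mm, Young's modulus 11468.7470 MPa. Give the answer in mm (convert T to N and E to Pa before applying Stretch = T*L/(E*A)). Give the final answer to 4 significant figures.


A = 1.5600 * 0.01 = 0.01560 m^2
Stretch = 63.5380*1000 * 828.8160 / (11468.7470e6 * 0.01560) * 1000
Stretch = 294.3 mm


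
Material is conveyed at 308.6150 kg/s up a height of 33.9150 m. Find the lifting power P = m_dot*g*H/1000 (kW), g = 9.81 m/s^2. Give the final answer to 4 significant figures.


P = 308.6150 * 9.81 * 33.9150 / 1000
P = 102.7 kW


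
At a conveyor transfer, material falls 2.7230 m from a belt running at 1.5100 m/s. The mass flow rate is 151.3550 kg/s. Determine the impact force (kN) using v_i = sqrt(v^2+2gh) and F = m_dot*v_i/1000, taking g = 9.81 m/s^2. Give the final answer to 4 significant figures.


v_i = sqrt(1.5100^2 + 2*9.81*2.7230) = 7.4636 m/s
F = 151.3550 * 7.4636 / 1000
F = 1.130 kN


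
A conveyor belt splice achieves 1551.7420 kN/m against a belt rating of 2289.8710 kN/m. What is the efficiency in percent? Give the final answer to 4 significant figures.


Eff = 1551.7420 / 2289.8710 * 100
Eff = 67.77 %


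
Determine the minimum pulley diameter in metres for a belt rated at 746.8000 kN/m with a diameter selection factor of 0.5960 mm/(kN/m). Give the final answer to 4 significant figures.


D = 746.8000 * 0.5960 / 1000
D = 0.4451 m


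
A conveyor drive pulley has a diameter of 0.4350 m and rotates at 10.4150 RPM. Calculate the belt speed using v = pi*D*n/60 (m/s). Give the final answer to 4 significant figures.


v = pi * 0.4350 * 10.4150 / 60
v = 0.2372 m/s


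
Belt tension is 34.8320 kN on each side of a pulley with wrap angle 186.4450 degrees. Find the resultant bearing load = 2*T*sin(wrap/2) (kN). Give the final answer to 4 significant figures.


F = 2 * 34.8320 * sin(186.4450/2 deg)
F = 69.55 kN


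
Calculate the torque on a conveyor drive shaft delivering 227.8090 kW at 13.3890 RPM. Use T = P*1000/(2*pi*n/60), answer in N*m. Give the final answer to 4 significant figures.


omega = 2*pi*13.3890/60 = 1.40209 rad/s
T = 227.8090*1000 / 1.40209
T = 162500 N*m


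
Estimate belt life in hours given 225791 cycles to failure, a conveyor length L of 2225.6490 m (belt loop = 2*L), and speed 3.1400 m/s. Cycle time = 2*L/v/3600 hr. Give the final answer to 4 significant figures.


cycle_time = 2 * 2225.6490 / 3.1400 / 3600 = 0.393781 hr
life = 225791 * 0.393781 = 88910 hours


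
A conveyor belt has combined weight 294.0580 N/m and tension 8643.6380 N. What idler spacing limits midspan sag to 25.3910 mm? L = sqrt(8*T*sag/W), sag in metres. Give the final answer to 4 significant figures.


sag = 25.3910/1000 = 0.025391 m
L = sqrt(8 * 8643.6380 * 0.025391 / 294.0580)
L = 2.444 m


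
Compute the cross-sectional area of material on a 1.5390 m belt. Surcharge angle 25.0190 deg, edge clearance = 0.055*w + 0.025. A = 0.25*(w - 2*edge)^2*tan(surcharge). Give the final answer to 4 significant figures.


edge = 0.055*1.5390 + 0.025 = 0.109645 m
ew = 1.5390 - 2*0.109645 = 1.31971 m
A = 0.25 * 1.31971^2 * tan(25.0190 deg)
A = 0.2032 m^2


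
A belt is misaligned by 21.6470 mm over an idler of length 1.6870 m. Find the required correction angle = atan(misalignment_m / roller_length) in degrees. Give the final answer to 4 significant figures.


misalign_m = 21.6470 / 1000 = 0.021647 m
angle = atan(0.021647 / 1.6870)
angle = 0.7352 deg


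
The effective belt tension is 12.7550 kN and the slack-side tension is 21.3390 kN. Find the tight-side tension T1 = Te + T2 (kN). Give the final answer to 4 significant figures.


T1 = Te + T2 = 12.7550 + 21.3390
T1 = 34.09 kN


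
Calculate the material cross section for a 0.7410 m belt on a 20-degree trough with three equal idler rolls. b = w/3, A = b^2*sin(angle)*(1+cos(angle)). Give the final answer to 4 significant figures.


b = 0.7410/3 = 0.247 m
A = 0.247^2 * sin(20 deg) * (1 + cos(20 deg))
A = 0.04047 m^2


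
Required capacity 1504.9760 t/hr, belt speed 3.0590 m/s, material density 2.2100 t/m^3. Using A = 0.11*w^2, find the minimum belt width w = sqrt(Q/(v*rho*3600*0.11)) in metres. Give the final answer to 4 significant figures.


A_req = 1504.9760 / (3.0590 * 2.2100 * 3600) = 0.061838 m^2
w = sqrt(0.061838 / 0.11)
w = 0.7498 m


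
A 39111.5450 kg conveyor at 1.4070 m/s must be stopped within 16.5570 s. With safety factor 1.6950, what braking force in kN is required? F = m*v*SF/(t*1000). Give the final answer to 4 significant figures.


F = 39111.5450 * 1.4070 / 16.5570 * 1.6950 / 1000
F = 5.634 kN


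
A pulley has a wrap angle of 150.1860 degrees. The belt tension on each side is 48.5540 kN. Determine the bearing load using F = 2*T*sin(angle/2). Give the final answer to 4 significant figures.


F = 2 * 48.5540 * sin(150.1860/2 deg)
F = 93.84 kN


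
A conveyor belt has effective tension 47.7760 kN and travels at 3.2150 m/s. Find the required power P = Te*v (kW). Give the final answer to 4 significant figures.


P = Te * v = 47.7760 * 3.2150
P = 153.6 kW


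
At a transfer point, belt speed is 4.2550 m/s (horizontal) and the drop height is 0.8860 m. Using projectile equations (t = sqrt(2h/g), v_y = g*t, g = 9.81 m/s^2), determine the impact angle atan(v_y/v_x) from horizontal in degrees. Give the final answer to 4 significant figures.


t = sqrt(2*0.8860/9.81) = 0.425008 s
v_y = 9.81 * 0.425008 = 4.16933 m/s
angle = atan(4.16933 / 4.2550) = 44.42 deg


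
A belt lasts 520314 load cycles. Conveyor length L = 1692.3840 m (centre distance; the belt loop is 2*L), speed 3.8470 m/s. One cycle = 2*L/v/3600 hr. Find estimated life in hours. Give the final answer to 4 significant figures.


cycle_time = 2 * 1692.3840 / 3.8470 / 3600 = 0.244402 hr
life = 520314 * 0.244402 = 127200 hours


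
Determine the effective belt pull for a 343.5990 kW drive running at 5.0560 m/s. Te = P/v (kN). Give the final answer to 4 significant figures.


Te = P / v = 343.5990 / 5.0560
Te = 67.96 kN


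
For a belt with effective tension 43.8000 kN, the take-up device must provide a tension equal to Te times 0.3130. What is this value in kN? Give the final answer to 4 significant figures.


T_tu = 43.8000 * 0.3130
T_tu = 13.71 kN


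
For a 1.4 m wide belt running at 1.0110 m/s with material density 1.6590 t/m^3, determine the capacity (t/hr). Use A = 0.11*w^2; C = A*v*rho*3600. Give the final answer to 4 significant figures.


A = 0.11 * 1.4^2 = 0.2156 m^2
C = 0.2156 * 1.0110 * 1.6590 * 3600
C = 1302 t/hr


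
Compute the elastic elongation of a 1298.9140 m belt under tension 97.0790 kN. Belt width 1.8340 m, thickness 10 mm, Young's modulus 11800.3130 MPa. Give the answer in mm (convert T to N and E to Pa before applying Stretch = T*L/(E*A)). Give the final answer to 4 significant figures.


A = 1.8340 * 0.01 = 0.01834 m^2
Stretch = 97.0790*1000 * 1298.9140 / (11800.3130e6 * 0.01834) * 1000
Stretch = 582.7 mm


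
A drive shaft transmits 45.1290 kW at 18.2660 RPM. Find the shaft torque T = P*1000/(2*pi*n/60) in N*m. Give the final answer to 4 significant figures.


omega = 2*pi*18.2660/60 = 1.91281 rad/s
T = 45.1290*1000 / 1.91281
T = 23590 N*m


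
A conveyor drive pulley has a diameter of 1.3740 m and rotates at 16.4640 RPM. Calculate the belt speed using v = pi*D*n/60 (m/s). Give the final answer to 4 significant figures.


v = pi * 1.3740 * 16.4640 / 60
v = 1.184 m/s


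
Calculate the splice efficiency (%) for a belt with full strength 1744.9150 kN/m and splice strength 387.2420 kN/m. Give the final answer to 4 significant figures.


Eff = 387.2420 / 1744.9150 * 100
Eff = 22.19 %


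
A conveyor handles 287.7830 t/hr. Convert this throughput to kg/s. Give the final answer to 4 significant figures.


m_dot = 287.7830 * 1000 / 3600
m_dot = 79.94 kg/s


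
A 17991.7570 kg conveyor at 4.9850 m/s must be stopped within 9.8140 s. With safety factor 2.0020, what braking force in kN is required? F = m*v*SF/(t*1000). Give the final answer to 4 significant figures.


F = 17991.7570 * 4.9850 / 9.8140 * 2.0020 / 1000
F = 18.30 kN


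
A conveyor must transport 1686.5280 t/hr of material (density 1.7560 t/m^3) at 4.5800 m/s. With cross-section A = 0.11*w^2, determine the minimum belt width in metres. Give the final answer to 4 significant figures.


A_req = 1686.5280 / (4.5800 * 1.7560 * 3600) = 0.0582507 m^2
w = sqrt(0.0582507 / 0.11)
w = 0.7277 m


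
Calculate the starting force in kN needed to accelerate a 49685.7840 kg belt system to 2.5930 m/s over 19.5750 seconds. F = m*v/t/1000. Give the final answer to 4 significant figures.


F = 49685.7840 * 2.5930 / 19.5750 / 1000
F = 6.582 kN


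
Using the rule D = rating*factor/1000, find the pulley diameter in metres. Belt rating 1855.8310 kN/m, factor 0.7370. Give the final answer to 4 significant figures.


D = 1855.8310 * 0.7370 / 1000
D = 1.368 m


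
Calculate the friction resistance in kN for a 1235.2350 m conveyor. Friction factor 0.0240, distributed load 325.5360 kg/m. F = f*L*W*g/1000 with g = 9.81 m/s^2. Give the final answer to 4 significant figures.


F = 0.0240 * 1235.2350 * 325.5360 * 9.81 / 1000
F = 94.67 kN


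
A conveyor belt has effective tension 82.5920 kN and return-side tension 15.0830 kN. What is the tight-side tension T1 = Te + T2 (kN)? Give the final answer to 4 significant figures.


T1 = Te + T2 = 82.5920 + 15.0830
T1 = 97.67 kN


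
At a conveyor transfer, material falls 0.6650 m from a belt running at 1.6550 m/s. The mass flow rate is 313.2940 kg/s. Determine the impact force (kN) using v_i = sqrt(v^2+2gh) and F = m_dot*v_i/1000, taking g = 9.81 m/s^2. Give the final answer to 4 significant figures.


v_i = sqrt(1.6550^2 + 2*9.81*0.6650) = 3.9732 m/s
F = 313.2940 * 3.9732 / 1000
F = 1.245 kN


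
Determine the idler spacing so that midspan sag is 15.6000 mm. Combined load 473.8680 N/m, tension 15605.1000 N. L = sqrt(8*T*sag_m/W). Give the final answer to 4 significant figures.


sag = 15.6000/1000 = 0.015600 m
L = sqrt(8 * 15605.1000 * 0.015600 / 473.8680)
L = 2.027 m


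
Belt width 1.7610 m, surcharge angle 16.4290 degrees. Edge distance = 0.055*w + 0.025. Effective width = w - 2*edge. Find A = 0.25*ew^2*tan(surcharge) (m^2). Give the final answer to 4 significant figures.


edge = 0.055*1.7610 + 0.025 = 0.121855 m
ew = 1.7610 - 2*0.121855 = 1.51729 m
A = 0.25 * 1.51729^2 * tan(16.4290 deg)
A = 0.1697 m^2


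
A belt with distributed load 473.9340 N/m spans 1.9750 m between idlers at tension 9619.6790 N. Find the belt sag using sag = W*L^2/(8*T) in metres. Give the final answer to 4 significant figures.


sag = 473.9340 * 1.9750^2 / (8 * 9619.6790)
sag = 0.02402 m


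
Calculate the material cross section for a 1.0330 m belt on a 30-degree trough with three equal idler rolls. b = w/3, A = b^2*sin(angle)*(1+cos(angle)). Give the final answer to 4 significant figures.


b = 1.0330/3 = 0.344333 m
A = 0.344333^2 * sin(30 deg) * (1 + cos(30 deg))
A = 0.1106 m^2


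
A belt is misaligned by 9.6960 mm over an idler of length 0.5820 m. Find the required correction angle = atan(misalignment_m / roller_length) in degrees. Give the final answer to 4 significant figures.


misalign_m = 9.6960 / 1000 = 0.009696 m
angle = atan(0.009696 / 0.5820)
angle = 0.9544 deg


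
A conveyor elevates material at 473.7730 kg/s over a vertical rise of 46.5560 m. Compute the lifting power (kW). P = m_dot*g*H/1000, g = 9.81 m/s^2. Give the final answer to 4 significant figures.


P = 473.7730 * 9.81 * 46.5560 / 1000
P = 216.4 kW


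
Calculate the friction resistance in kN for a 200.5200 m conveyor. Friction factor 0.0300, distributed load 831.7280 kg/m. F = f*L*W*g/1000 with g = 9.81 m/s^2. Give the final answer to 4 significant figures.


F = 0.0300 * 200.5200 * 831.7280 * 9.81 / 1000
F = 49.08 kN


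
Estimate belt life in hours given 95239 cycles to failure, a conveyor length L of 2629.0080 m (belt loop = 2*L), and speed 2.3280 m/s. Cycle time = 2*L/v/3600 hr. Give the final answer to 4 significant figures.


cycle_time = 2 * 2629.0080 / 2.3280 / 3600 = 0.627388 hr
life = 95239 * 0.627388 = 59750 hours


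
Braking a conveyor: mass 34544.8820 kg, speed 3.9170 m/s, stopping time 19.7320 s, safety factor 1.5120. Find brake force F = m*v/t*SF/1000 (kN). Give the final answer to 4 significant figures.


F = 34544.8820 * 3.9170 / 19.7320 * 1.5120 / 1000
F = 10.37 kN


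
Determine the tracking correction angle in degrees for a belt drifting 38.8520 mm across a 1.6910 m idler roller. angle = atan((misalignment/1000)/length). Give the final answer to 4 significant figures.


misalign_m = 38.8520 / 1000 = 0.038852 m
angle = atan(0.038852 / 1.6910)
angle = 1.316 deg


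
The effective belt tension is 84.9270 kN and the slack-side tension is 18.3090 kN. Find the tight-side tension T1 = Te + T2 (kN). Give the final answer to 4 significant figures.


T1 = Te + T2 = 84.9270 + 18.3090
T1 = 103.2 kN


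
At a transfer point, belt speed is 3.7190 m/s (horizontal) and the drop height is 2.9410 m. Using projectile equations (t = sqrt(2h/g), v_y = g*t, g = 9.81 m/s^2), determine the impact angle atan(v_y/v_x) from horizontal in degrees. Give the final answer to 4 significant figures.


t = sqrt(2*2.9410/9.81) = 0.774333 s
v_y = 9.81 * 0.774333 = 7.59621 m/s
angle = atan(7.59621 / 3.7190) = 63.91 deg


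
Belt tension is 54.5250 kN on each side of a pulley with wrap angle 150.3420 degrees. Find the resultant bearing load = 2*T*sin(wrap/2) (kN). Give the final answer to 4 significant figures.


F = 2 * 54.5250 * sin(150.3420/2 deg)
F = 105.4 kN


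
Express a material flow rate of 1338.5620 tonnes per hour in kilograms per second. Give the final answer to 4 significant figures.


m_dot = 1338.5620 * 1000 / 3600
m_dot = 371.8 kg/s


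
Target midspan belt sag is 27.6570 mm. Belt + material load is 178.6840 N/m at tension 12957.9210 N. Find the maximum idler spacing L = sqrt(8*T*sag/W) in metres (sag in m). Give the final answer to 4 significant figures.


sag = 27.6570/1000 = 0.027657 m
L = sqrt(8 * 12957.9210 * 0.027657 / 178.6840)
L = 4.006 m


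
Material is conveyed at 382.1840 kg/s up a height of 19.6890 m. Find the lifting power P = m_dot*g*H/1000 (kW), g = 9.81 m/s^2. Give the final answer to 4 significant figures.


P = 382.1840 * 9.81 * 19.6890 / 1000
P = 73.82 kW
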